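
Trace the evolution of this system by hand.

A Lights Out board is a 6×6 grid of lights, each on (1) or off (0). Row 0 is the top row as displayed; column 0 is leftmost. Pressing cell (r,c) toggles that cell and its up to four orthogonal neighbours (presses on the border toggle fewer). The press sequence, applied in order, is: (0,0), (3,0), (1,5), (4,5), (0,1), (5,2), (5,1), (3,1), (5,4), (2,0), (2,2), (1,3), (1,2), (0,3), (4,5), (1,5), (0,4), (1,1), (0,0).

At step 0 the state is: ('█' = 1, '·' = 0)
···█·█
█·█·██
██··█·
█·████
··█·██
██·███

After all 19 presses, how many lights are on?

19

[0] ···█·█
█·█·██
██··█·
█·████
··█·██
██·███
[1] ██·█·█
··█·██
██··█·
█·████
··█·██
██·███
[2] ██·█·█
··█·██
·█··█·
·█████
█·█·██
██·███
[3] ██·█··
··█···
·█··██
·█████
█·█·██
██·███
[4] ██·█··
··█···
·█··██
·████·
█·█···
██·██·
[5] ··██··
·██···
·█··██
·████·
█·█···
██·██·
[6] ··██··
·██···
·█··██
·████·
█·····
█·█·█·
[7] ··██··
·██···
·█··██
·████·
██····
·█··█·
[8] ··██··
·██···
····██
█··██·
█·····
·█··█·
[9] ··██··
·██···
····██
█··██·
█···█·
·█·█·█
[10] ··██··
███···
██··██
···██·
█···█·
·█·█·█
[11] ··██··
██····
█·████
··███·
█···█·
·█·█·█
[12] ··█···
█████·
█·█·██
··███·
█···█·
·█·█·█
[13] ······
█···█·
█···██
··███·
█···█·
·█·█·█
[14] ··███·
█··██·
█···██
··███·
█···█·
·█·█·█
[15] ··███·
█··██·
█···██
··████
█····█
·█·█··
[16] ··████
█··█·█
█···█·
··████
█····█
·█·█··
[17] ··█···
█··███
█···█·
··████
█····█
·█·█··
[18] ·██···
·█████
██··█·
··████
█····█
·█·█··
[19] █·█···
██████
██··█·
··████
█····█
·█·█··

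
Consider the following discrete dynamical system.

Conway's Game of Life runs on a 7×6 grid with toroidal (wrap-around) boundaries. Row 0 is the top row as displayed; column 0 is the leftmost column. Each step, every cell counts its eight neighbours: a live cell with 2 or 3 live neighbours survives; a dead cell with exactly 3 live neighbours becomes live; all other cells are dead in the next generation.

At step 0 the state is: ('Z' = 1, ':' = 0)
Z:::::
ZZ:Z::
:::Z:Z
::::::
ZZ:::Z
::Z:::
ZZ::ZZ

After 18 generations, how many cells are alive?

gen 0: Z:::::
ZZ:Z::
:::Z:Z
::::::
ZZ:::Z
::Z:::
ZZ::ZZ
gen 1: ::Z:Z:
ZZZ:ZZ
Z:Z:Z:
::::ZZ
ZZ::::
::Z:Z:
ZZ:::Z
gen 2: ::Z:Z:
Z:Z:Z:
::Z:::
:::ZZ:
ZZ:ZZ:
::Z:::
ZZZ:ZZ
gen 3: ::Z:Z:
::Z::Z
:ZZ:ZZ
:Z::ZZ
:Z::ZZ
::::::
Z:Z:ZZ
gen 4: Z:Z:Z:
Z:Z::Z
:ZZ:::
:Z::::
::::ZZ
:Z:Z::
:Z::ZZ
gen 5: ::Z:Z:
Z:Z::Z
::Z:::
ZZZ:::
Z:Z:Z:
::ZZ::
:Z::ZZ
gen 6: ::Z:Z:
::Z::Z
::ZZ:Z
Z:Z::Z
Z::::Z
Z:Z:::
:Z::ZZ
gen 7: ZZZ:Z:
:ZZ::Z
::ZZ:Z
::ZZ::
::::::
::::Z:
ZZZ:ZZ
gen 8: ::::Z:
:::::Z
Z:::::
::ZZZ:
:::Z::
ZZ:ZZ:
::Z:Z:
gen 9: :::ZZZ
:::::Z
:::ZZZ
::ZZZ:
:Z:::Z
:Z::ZZ
:ZZ:Z:
gen 10: Z:ZZ:Z
Z:::::
::Z::Z
Z:Z:::
:Z:::Z
:Z:ZZZ
:ZZ:::
gen 11: Z:ZZ:Z
Z:ZZZ:
Z::::Z
Z:Z::Z
:Z:Z:Z
:Z:ZZZ
::::::
gen 12: Z:Z::Z
::Z:::
::Z:::
::Z:::
:Z:Z::
:::Z:Z
:Z::::
gen 13: Z:Z:::
::ZZ::
:ZZZ::
:ZZZ::
:::ZZ:
Z:::Z:
:ZZ:ZZ
gen 14: Z:::ZZ
::::::
::::Z:
:Z::::
:Z::ZZ
ZZZ:::
::Z:Z:
gen 15: :::ZZZ
::::Z:
::::::
Z:::ZZ
:::::Z
Z:Z:Z:
::Z:Z:
gen 16: :::::Z
:::ZZZ
::::Z:
Z:::ZZ
:Z:Z::
:Z::Z:
:ZZ:::
gen 17: Z:ZZ:Z
:::Z:Z
Z:::::
Z::ZZZ
:ZZZ::
ZZ:Z::
ZZZ:::
gen 18: :::Z:Z
:ZZZ:Z
Z::Z::
Z::ZZZ
::::::
:::Z::
::::Z:

14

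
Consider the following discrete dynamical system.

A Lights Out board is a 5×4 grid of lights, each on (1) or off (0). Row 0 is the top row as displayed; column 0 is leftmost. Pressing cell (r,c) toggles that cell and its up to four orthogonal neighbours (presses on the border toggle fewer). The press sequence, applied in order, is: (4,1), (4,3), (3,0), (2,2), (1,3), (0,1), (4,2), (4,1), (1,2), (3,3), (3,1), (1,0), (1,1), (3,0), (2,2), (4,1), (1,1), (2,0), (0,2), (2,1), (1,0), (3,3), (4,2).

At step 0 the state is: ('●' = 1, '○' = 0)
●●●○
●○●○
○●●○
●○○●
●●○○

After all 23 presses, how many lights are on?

9

t=0: ●●●○
●○●○
○●●○
●○○●
●●○○
t=1: ●●●○
●○●○
○●●○
●●○●
○○●○
t=2: ●●●○
●○●○
○●●○
●●○○
○○○●
t=3: ●●●○
●○●○
●●●○
○○○○
●○○●
t=4: ●●●○
●○○○
●○○●
○○●○
●○○●
t=5: ●●●●
●○●●
●○○○
○○●○
●○○●
t=6: ○○○●
●●●●
●○○○
○○●○
●○○●
t=7: ○○○●
●●●●
●○○○
○○○○
●●●○
t=8: ○○○●
●●●●
●○○○
○●○○
○○○○
t=9: ○○●●
●○○○
●○●○
○●○○
○○○○
t=10: ○○●●
●○○○
●○●●
○●●●
○○○●
t=11: ○○●●
●○○○
●●●●
●○○●
○●○●
t=12: ●○●●
○●○○
○●●●
●○○●
○●○●
t=13: ●●●●
●○●○
○○●●
●○○●
○●○●
t=14: ●●●●
●○●○
●○●●
○●○●
●●○●
t=15: ●●●●
●○○○
●●○○
○●●●
●●○●
t=16: ●●●●
●○○○
●●○○
○○●●
○○●●
t=17: ●○●●
○●●○
●○○○
○○●●
○○●●
t=18: ●○●●
●●●○
○●○○
●○●●
○○●●
t=19: ●●○○
●●○○
○●○○
●○●●
○○●●
t=20: ●●○○
●○○○
●○●○
●●●●
○○●●
t=21: ○●○○
○●○○
○○●○
●●●●
○○●●
t=22: ○●○○
○●○○
○○●●
●●○○
○○●○
t=23: ○●○○
○●○○
○○●●
●●●○
○●○●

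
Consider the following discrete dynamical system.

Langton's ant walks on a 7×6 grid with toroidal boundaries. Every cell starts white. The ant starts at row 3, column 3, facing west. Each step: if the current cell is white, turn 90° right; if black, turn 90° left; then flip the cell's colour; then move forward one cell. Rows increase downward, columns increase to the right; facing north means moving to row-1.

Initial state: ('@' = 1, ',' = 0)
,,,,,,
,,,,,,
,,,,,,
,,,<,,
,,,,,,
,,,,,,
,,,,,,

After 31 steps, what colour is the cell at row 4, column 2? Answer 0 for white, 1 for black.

[0] ,,,,,,
,,,,,,
,,,,,,
,,,<,,
,,,,,,
,,,,,,
,,,,,,
[1] ,,,,,,
,,,,,,
,,,^,,
,,,@,,
,,,,,,
,,,,,,
,,,,,,
[2] ,,,,,,
,,,,,,
,,,@>,
,,,@,,
,,,,,,
,,,,,,
,,,,,,
[3] ,,,,,,
,,,,,,
,,,@@,
,,,@v,
,,,,,,
,,,,,,
,,,,,,
[4] ,,,,,,
,,,,,,
,,,@@,
,,,<@,
,,,,,,
,,,,,,
,,,,,,
[5] ,,,,,,
,,,,,,
,,,@@,
,,,,@,
,,,v,,
,,,,,,
,,,,,,
[6] ,,,,,,
,,,,,,
,,,@@,
,,,,@,
,,<@,,
,,,,,,
,,,,,,
[7] ,,,,,,
,,,,,,
,,,@@,
,,^,@,
,,@@,,
,,,,,,
,,,,,,
[8] ,,,,,,
,,,,,,
,,,@@,
,,@>@,
,,@@,,
,,,,,,
,,,,,,
[9] ,,,,,,
,,,,,,
,,,@@,
,,@@@,
,,@v,,
,,,,,,
,,,,,,
[10] ,,,,,,
,,,,,,
,,,@@,
,,@@@,
,,@,>,
,,,,,,
,,,,,,
[11] ,,,,,,
,,,,,,
,,,@@,
,,@@@,
,,@,@,
,,,,v,
,,,,,,
[12] ,,,,,,
,,,,,,
,,,@@,
,,@@@,
,,@,@,
,,,<@,
,,,,,,
[13] ,,,,,,
,,,,,,
,,,@@,
,,@@@,
,,@^@,
,,,@@,
,,,,,,
[14] ,,,,,,
,,,,,,
,,,@@,
,,@@@,
,,@@>,
,,,@@,
,,,,,,
[15] ,,,,,,
,,,,,,
,,,@@,
,,@@^,
,,@@,,
,,,@@,
,,,,,,
[16] ,,,,,,
,,,,,,
,,,@@,
,,@<,,
,,@@,,
,,,@@,
,,,,,,
[17] ,,,,,,
,,,,,,
,,,@@,
,,@,,,
,,@v,,
,,,@@,
,,,,,,
[18] ,,,,,,
,,,,,,
,,,@@,
,,@,,,
,,@,>,
,,,@@,
,,,,,,
[19] ,,,,,,
,,,,,,
,,,@@,
,,@,,,
,,@,@,
,,,@v,
,,,,,,
[20] ,,,,,,
,,,,,,
,,,@@,
,,@,,,
,,@,@,
,,,@,>
,,,,,,
[21] ,,,,,,
,,,,,,
,,,@@,
,,@,,,
,,@,@,
,,,@,@
,,,,,v
[22] ,,,,,,
,,,,,,
,,,@@,
,,@,,,
,,@,@,
,,,@,@
,,,,<@
[23] ,,,,,,
,,,,,,
,,,@@,
,,@,,,
,,@,@,
,,,@^@
,,,,@@
[24] ,,,,,,
,,,,,,
,,,@@,
,,@,,,
,,@,@,
,,,@@>
,,,,@@
[25] ,,,,,,
,,,,,,
,,,@@,
,,@,,,
,,@,@^
,,,@@,
,,,,@@
[26] ,,,,,,
,,,,,,
,,,@@,
,,@,,,
>,@,@@
,,,@@,
,,,,@@
[27] ,,,,,,
,,,,,,
,,,@@,
,,@,,,
@,@,@@
v,,@@,
,,,,@@
[28] ,,,,,,
,,,,,,
,,,@@,
,,@,,,
@,@,@@
@,,@@<
,,,,@@
[29] ,,,,,,
,,,,,,
,,,@@,
,,@,,,
@,@,@^
@,,@@@
,,,,@@
[30] ,,,,,,
,,,,,,
,,,@@,
,,@,,,
@,@,<,
@,,@@@
,,,,@@
[31] ,,,,,,
,,,,,,
,,,@@,
,,@,,,
@,@,,,
@,,@v@
,,,,@@

1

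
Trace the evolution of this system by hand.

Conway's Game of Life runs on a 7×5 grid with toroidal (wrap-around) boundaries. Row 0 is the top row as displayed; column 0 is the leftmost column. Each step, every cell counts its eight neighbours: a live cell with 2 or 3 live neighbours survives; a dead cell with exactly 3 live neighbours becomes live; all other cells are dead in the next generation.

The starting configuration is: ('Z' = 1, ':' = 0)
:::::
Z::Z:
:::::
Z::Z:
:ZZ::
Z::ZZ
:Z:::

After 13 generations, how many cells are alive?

4

k=0  :::::
Z::Z:
:::::
Z::Z:
:ZZ::
Z::ZZ
:Z:::
k=1  :::::
:::::
:::::
:ZZ::
:ZZ::
Z::ZZ
Z:::Z
k=2  :::::
:::::
:::::
:ZZ::
::::Z
::ZZ:
Z::Z:
k=3  :::::
:::::
:::::
:::::
:Z:::
::ZZ:
::ZZZ
k=4  :::Z:
:::::
:::::
:::::
::Z::
:Z::Z
::Z:Z
k=5  :::Z:
:::::
:::::
:::::
:::::
ZZZ::
Z:Z:Z
k=6  :::ZZ
:::::
:::::
:::::
:Z:::
Z:ZZZ
Z:Z:Z
k=7  Z::ZZ
:::::
:::::
:::::
ZZZZZ
::Z::
::Z::
k=8  :::ZZ
::::Z
:::::
ZZZZZ
ZZZZZ
Z:::Z
:ZZ:Z
k=9  ::Z:Z
:::ZZ
:ZZ::
:::::
:::::
:::::
:ZZ::
k=10  ZZZ:Z
ZZ::Z
::ZZ:
:::::
:::::
:::::
:ZZZ:
k=11  :::::
:::::
ZZZZZ
:::::
:::::
::Z::
:::ZZ
k=12  :::::
ZZZZZ
ZZZZZ
ZZZZZ
:::::
:::Z:
:::Z:
k=13  ZZ:::
:::::
:::::
:::::
ZZ:::
:::::
:::::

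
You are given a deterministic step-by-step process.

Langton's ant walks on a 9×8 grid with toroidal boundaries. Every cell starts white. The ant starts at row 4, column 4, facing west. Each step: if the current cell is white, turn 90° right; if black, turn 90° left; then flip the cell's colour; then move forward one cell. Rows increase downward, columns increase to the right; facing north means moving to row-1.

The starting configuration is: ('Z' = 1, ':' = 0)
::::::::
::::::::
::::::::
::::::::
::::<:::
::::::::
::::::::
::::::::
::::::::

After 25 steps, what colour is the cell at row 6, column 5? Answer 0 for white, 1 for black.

t=0: ::::::::
::::::::
::::::::
::::::::
::::<:::
::::::::
::::::::
::::::::
::::::::
t=1: ::::::::
::::::::
::::::::
::::^:::
::::Z:::
::::::::
::::::::
::::::::
::::::::
t=2: ::::::::
::::::::
::::::::
::::Z>::
::::Z:::
::::::::
::::::::
::::::::
::::::::
t=3: ::::::::
::::::::
::::::::
::::ZZ::
::::Zv::
::::::::
::::::::
::::::::
::::::::
t=4: ::::::::
::::::::
::::::::
::::ZZ::
::::<Z::
::::::::
::::::::
::::::::
::::::::
t=5: ::::::::
::::::::
::::::::
::::ZZ::
:::::Z::
::::v:::
::::::::
::::::::
::::::::
t=6: ::::::::
::::::::
::::::::
::::ZZ::
:::::Z::
:::<Z:::
::::::::
::::::::
::::::::
t=7: ::::::::
::::::::
::::::::
::::ZZ::
:::^:Z::
:::ZZ:::
::::::::
::::::::
::::::::
t=8: ::::::::
::::::::
::::::::
::::ZZ::
:::Z>Z::
:::ZZ:::
::::::::
::::::::
::::::::
t=9: ::::::::
::::::::
::::::::
::::ZZ::
:::ZZZ::
:::Zv:::
::::::::
::::::::
::::::::
t=10: ::::::::
::::::::
::::::::
::::ZZ::
:::ZZZ::
:::Z:>::
::::::::
::::::::
::::::::
t=11: ::::::::
::::::::
::::::::
::::ZZ::
:::ZZZ::
:::Z:Z::
:::::v::
::::::::
::::::::
t=12: ::::::::
::::::::
::::::::
::::ZZ::
:::ZZZ::
:::Z:Z::
::::<Z::
::::::::
::::::::
t=13: ::::::::
::::::::
::::::::
::::ZZ::
:::ZZZ::
:::Z^Z::
::::ZZ::
::::::::
::::::::
t=14: ::::::::
::::::::
::::::::
::::ZZ::
:::ZZZ::
:::ZZ>::
::::ZZ::
::::::::
::::::::
t=15: ::::::::
::::::::
::::::::
::::ZZ::
:::ZZ^::
:::ZZ:::
::::ZZ::
::::::::
::::::::
t=16: ::::::::
::::::::
::::::::
::::ZZ::
:::Z<:::
:::ZZ:::
::::ZZ::
::::::::
::::::::
t=17: ::::::::
::::::::
::::::::
::::ZZ::
:::Z::::
:::Zv:::
::::ZZ::
::::::::
::::::::
t=18: ::::::::
::::::::
::::::::
::::ZZ::
:::Z::::
:::Z:>::
::::ZZ::
::::::::
::::::::
t=19: ::::::::
::::::::
::::::::
::::ZZ::
:::Z::::
:::Z:Z::
::::Zv::
::::::::
::::::::
t=20: ::::::::
::::::::
::::::::
::::ZZ::
:::Z::::
:::Z:Z::
::::Z:>:
::::::::
::::::::
t=21: ::::::::
::::::::
::::::::
::::ZZ::
:::Z::::
:::Z:Z::
::::Z:Z:
::::::v:
::::::::
t=22: ::::::::
::::::::
::::::::
::::ZZ::
:::Z::::
:::Z:Z::
::::Z:Z:
:::::<Z:
::::::::
t=23: ::::::::
::::::::
::::::::
::::ZZ::
:::Z::::
:::Z:Z::
::::Z^Z:
:::::ZZ:
::::::::
t=24: ::::::::
::::::::
::::::::
::::ZZ::
:::Z::::
:::Z:Z::
::::ZZ>:
:::::ZZ:
::::::::
t=25: ::::::::
::::::::
::::::::
::::ZZ::
:::Z::::
:::Z:Z^:
::::ZZ::
:::::ZZ:
::::::::

1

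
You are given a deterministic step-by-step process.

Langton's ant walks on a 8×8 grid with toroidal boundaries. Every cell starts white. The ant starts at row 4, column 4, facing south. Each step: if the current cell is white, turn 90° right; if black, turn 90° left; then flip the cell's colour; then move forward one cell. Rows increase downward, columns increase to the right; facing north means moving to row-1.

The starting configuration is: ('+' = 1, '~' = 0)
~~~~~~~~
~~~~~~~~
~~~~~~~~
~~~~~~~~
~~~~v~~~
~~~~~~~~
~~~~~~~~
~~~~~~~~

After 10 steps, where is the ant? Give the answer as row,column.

3,5

gen 0: ~~~~~~~~
~~~~~~~~
~~~~~~~~
~~~~~~~~
~~~~v~~~
~~~~~~~~
~~~~~~~~
~~~~~~~~
gen 1: ~~~~~~~~
~~~~~~~~
~~~~~~~~
~~~~~~~~
~~~<+~~~
~~~~~~~~
~~~~~~~~
~~~~~~~~
gen 2: ~~~~~~~~
~~~~~~~~
~~~~~~~~
~~~^~~~~
~~~++~~~
~~~~~~~~
~~~~~~~~
~~~~~~~~
gen 3: ~~~~~~~~
~~~~~~~~
~~~~~~~~
~~~+>~~~
~~~++~~~
~~~~~~~~
~~~~~~~~
~~~~~~~~
gen 4: ~~~~~~~~
~~~~~~~~
~~~~~~~~
~~~++~~~
~~~+v~~~
~~~~~~~~
~~~~~~~~
~~~~~~~~
gen 5: ~~~~~~~~
~~~~~~~~
~~~~~~~~
~~~++~~~
~~~+~>~~
~~~~~~~~
~~~~~~~~
~~~~~~~~
gen 6: ~~~~~~~~
~~~~~~~~
~~~~~~~~
~~~++~~~
~~~+~+~~
~~~~~v~~
~~~~~~~~
~~~~~~~~
gen 7: ~~~~~~~~
~~~~~~~~
~~~~~~~~
~~~++~~~
~~~+~+~~
~~~~<+~~
~~~~~~~~
~~~~~~~~
gen 8: ~~~~~~~~
~~~~~~~~
~~~~~~~~
~~~++~~~
~~~+^+~~
~~~~++~~
~~~~~~~~
~~~~~~~~
gen 9: ~~~~~~~~
~~~~~~~~
~~~~~~~~
~~~++~~~
~~~++>~~
~~~~++~~
~~~~~~~~
~~~~~~~~
gen 10: ~~~~~~~~
~~~~~~~~
~~~~~~~~
~~~++^~~
~~~++~~~
~~~~++~~
~~~~~~~~
~~~~~~~~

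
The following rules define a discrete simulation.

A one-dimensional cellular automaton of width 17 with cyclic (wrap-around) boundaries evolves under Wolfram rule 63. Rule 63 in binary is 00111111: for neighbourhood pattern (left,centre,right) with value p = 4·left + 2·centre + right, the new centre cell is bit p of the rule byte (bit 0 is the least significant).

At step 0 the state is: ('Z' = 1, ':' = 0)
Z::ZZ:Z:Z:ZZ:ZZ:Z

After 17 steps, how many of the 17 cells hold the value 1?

gen 0: Z::ZZ:Z:Z:ZZ:ZZ:Z
gen 1: :ZZZ:ZZZZZZ:ZZ:ZZ
gen 2: ZZ::ZZ:::::ZZ:ZZ:
gen 3: Z:ZZZ:ZZZZZZ:ZZ:Z
gen 4: :ZZ::ZZ:::::ZZ:ZZ
gen 5: ZZ:ZZZ:ZZZZZZ:ZZ:
gen 6: Z:ZZ::ZZ:::::ZZ:Z
gen 7: :ZZ:ZZZ:ZZZZZZ:ZZ
gen 8: ZZ:ZZ::ZZ:::::ZZ:
gen 9: Z:ZZ:ZZZ:ZZZZZZ:Z
gen 10: :ZZ:ZZ::ZZ:::::ZZ
gen 11: ZZ:ZZ:ZZZ:ZZZZZZ:
gen 12: Z:ZZ:ZZ::ZZ:::::Z
gen 13: :ZZ:ZZ:ZZZ:ZZZZZZ
gen 14: ZZ:ZZ:ZZ::ZZ:::::
gen 15: Z:ZZ:ZZ:ZZZ:ZZZZZ
gen 16: :ZZ:ZZ:ZZ::ZZ::::
gen 17: ZZ:ZZ:ZZ:ZZZ:ZZZZ

13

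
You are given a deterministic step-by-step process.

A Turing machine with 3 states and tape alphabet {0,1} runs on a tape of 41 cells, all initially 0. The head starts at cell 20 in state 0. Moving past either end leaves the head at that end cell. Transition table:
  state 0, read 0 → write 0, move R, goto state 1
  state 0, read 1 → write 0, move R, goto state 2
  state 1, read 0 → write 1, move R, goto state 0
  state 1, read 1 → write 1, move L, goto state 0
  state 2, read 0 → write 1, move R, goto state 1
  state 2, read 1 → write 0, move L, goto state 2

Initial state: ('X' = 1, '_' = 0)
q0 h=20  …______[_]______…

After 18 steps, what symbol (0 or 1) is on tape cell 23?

1

k=0  q0 h=20  …______[_]______…
k=1  q1 h=21  …______[_]______…
k=2  q0 h=22  …_____X[_]______…
k=3  q1 h=23  …____X_[_]______…
k=4  q0 h=24  …___X_X[_]______…
k=5  q1 h=25  …__X_X_[_]______…
k=6  q0 h=26  …_X_X_X[_]______…
k=7  q1 h=27  …X_X_X_[_]______…
k=8  q0 h=28  …_X_X_X[_]______…
k=9  q1 h=29  …X_X_X_[_]______…
k=10  q0 h=30  …_X_X_X[_]______…
k=11  q1 h=31  …X_X_X_[_]______…
k=12  q0 h=32  …_X_X_X[_]______…
k=13  q1 h=33  …X_X_X_[_]______…
k=14  q0 h=34  …_X_X_X[_]______|
k=15  q1 h=35  …X_X_X_[_]_____|
k=16  q0 h=36  …_X_X_X[_]____|
k=17  q1 h=37  …X_X_X_[_]___|
k=18  q0 h=38  …_X_X_X[_]__|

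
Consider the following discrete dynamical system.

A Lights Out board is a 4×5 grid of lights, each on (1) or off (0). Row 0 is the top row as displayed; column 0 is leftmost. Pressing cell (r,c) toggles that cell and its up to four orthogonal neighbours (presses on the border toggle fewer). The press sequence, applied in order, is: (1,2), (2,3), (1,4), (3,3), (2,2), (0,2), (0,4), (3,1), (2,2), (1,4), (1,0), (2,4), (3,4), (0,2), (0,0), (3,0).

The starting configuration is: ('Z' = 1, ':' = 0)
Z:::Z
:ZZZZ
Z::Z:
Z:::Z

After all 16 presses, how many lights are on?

gen 0: Z:::Z
:ZZZZ
Z::Z:
Z:::Z
gen 1: Z:Z:Z
::::Z
Z:ZZ:
Z:::Z
gen 2: Z:Z:Z
:::ZZ
Z:::Z
Z::ZZ
gen 3: Z:Z::
:::::
Z::::
Z::ZZ
gen 4: Z:Z::
:::::
Z::Z:
Z:Z::
gen 5: Z:Z::
::Z::
ZZZ::
Z::::
gen 6: ZZ:Z:
:::::
ZZZ::
Z::::
gen 7: ZZ::Z
::::Z
ZZZ::
Z::::
gen 8: ZZ::Z
::::Z
Z:Z::
:ZZ::
gen 9: ZZ::Z
::Z:Z
ZZ:Z:
:Z:::
gen 10: ZZ:::
::ZZ:
ZZ:ZZ
:Z:::
gen 11: :Z:::
ZZZZ:
:Z:ZZ
:Z:::
gen 12: :Z:::
ZZZZZ
:Z:::
:Z::Z
gen 13: :Z:::
ZZZZZ
:Z::Z
:Z:Z:
gen 14: ::ZZ:
ZZ:ZZ
:Z::Z
:Z:Z:
gen 15: ZZZZ:
:Z:ZZ
:Z::Z
:Z:Z:
gen 16: ZZZZ:
:Z:ZZ
ZZ::Z
Z::Z:

12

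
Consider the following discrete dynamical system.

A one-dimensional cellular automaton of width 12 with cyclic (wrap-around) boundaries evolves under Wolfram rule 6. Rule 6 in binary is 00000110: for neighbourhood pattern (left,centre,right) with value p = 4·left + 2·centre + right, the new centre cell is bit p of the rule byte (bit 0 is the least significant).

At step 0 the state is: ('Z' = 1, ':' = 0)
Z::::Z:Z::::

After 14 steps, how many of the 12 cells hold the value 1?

2

[0] Z::::Z:Z::::
[1] Z:::ZZ:Z:::Z
[2] :::Z:::Z::Z:
[3] ::ZZ::ZZ:ZZ:
[4] :Z:::Z::::::
[5] ZZ::ZZ::::::
[6] :::Z:::::::Z
[7] ::ZZ::::::ZZ
[8] :Z:::::::Z::
[9] ZZ::::::ZZ::
[10] :::::::Z:::Z
[11] ::::::ZZ::ZZ
[12] :::::Z:::Z::
[13] ::::ZZ::ZZ::
[14] :::Z:::Z::::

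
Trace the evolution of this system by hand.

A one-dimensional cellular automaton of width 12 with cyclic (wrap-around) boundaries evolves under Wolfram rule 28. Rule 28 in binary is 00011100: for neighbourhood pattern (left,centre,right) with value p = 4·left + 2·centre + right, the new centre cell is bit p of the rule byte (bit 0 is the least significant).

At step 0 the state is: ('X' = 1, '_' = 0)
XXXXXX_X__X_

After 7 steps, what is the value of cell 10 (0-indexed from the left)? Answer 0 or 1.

[0] XXXXXX_X__X_
[1] X______XX_X_
[2] XX_____X__X_
[3] X_X____XX_X_
[4] X_XX___X__X_
[5] X_X_X__XX_X_
[6] X_X_XX_X__X_
[7] X_X_X__XX_X_

1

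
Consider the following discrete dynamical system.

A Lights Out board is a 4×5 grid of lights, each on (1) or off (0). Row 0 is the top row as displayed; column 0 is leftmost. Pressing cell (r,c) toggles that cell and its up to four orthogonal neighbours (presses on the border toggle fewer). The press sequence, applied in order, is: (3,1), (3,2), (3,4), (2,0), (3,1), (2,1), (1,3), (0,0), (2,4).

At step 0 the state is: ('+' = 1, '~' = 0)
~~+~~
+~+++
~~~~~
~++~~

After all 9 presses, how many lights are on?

9

[0] ~~+~~
+~+++
~~~~~
~++~~
[1] ~~+~~
+~+++
~+~~~
+~~~~
[2] ~~+~~
+~+++
~++~~
++++~
[3] ~~+~~
+~+++
~++~+
+++~+
[4] ~~+~~
~~+++
+~+~+
~++~+
[5] ~~+~~
~~+++
+++~+
+~~~+
[6] ~~+~~
~++++
~~~~+
++~~+
[7] ~~++~
~+~~~
~~~++
++~~+
[8] ++++~
++~~~
~~~++
++~~+
[9] ++++~
++~~+
~~~~~
++~~~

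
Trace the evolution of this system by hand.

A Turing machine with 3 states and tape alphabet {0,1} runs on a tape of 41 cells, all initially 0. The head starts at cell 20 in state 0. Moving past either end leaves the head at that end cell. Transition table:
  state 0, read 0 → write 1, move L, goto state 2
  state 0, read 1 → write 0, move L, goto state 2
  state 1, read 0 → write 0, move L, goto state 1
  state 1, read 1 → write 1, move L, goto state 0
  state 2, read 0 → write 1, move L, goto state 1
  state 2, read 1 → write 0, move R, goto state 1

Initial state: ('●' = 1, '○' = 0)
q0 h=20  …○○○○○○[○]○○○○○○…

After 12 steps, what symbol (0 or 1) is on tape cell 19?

1

0) q0 h=20  …○○○○○○[○]○○○○○○…
1) q2 h=19  …○○○○○○[○]●○○○○○…
2) q1 h=18  …○○○○○○[○]●●○○○○…
3) q1 h=17  …○○○○○○[○]○●●○○○…
4) q1 h=16  …○○○○○○[○]○○●●○○…
5) q1 h=15  …○○○○○○[○]○○○●●○…
6) q1 h=14  …○○○○○○[○]○○○○●●…
7) q1 h=13  …○○○○○○[○]○○○○○●…
8) q1 h=12  …○○○○○○[○]○○○○○○…
9) q1 h=11  …○○○○○○[○]○○○○○○…
10) q1 h=10  …○○○○○○[○]○○○○○○…
11) q1 h= 9  …○○○○○○[○]○○○○○○…
12) q1 h= 8  …○○○○○○[○]○○○○○○…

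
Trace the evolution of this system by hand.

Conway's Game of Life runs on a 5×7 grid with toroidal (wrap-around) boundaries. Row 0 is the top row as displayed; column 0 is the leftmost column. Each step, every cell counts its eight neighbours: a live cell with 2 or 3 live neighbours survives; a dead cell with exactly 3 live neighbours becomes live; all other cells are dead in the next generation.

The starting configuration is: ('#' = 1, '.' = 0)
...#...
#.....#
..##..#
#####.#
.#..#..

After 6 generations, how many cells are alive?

0) ...#...
#.....#
..##..#
#####.#
.#..#..
1) #......
#.##..#
....#..
....#.#
.#..##.
2) #.####.
##.#..#
#...#.#
...##..
#...###
3) ..#....
.......
.##.#.#
...#...
###....
4) ..#....
.###...
..##...
...#...
.###...
5) .......
.#.....
.#..#..
.#..#..
.#.#...
6) ..#....
.......
###....
##.##..
..#....

9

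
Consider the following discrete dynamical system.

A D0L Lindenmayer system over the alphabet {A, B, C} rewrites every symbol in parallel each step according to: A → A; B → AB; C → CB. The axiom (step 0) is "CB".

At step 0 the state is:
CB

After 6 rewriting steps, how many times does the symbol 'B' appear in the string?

7

[0] CB
[1] CBAB
[2] CBABAAB
[3] CBABAABAAAB
[4] CBABAABAAABAAAAB
[5] CBABAABAAABAAAABAAAAAB
[6] CBABAABAAABAAAABAAAAABAAAAAAB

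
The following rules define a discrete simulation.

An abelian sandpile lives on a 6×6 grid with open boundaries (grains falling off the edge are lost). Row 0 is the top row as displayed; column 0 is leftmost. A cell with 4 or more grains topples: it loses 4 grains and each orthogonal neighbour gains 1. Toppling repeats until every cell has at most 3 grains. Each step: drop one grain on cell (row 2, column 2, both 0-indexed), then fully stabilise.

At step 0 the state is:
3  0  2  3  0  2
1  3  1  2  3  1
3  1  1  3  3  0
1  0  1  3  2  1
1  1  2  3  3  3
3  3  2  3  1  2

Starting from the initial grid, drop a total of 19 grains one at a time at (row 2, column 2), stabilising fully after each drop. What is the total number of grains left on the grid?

69

step 0: 3  0  2  3  0  2
1  3  1  2  3  1
3  1  1  3  3  0
1  0  1  3  2  1
1  1  2  3  3  3
3  3  2  3  1  2
step 1: 3  0  2  3  0  2
1  3  1  2  3  1
3  1  2  3  3  0
1  0  1  3  2  1
1  1  2  3  3  3
3  3  2  3  1  2
step 2: 3  0  2  3  0  2
1  3  1  2  3  1
3  1  3  3  3  0
1  0  1  3  2  1
1  1  2  3  3  3
3  3  2  3  1  2
step 3: 3  0  3  0  2  2
1  3  3  1  1  2
3  2  1  3  2  1
1  0  3  2  1  3
1  1  3  2  2  0
3  3  3  0  3  3
step 4: 3  0  3  0  2  2
1  3  3  1  1  2
3  2  2  3  2  1
1  0  3  2  1  3
1  1  3  2  2  0
3  3  3  0  3  3
step 5: 3  0  3  0  2  2
1  3  3  1  1  2
3  2  3  3  2  1
1  0  3  2  1  3
1  1  3  2  2  0
3  3  3  0  3  3
step 6: 3  2  0  1  2  2
3  1  3  3  1  2
0  2  0  2  3  1
2  2  3  1  2  3
2  3  2  0  3  0
0  1  1  2  3  3
step 7: 3  2  0  1  2  2
3  1  3  3  1  2
0  2  1  2  3  1
2  2  3  1  2  3
2  3  2  0  3  0
0  1  1  2  3  3
step 8: 3  2  0  1  2  2
3  1  3  3  1  2
0  2  2  2  3  1
2  2  3  1  2  3
2  3  2  0  3  0
0  1  1  2  3  3
step 9: 3  2  0  1  2  2
3  1  3  3  1  2
0  2  3  2  3  1
2  2  3  1  2  3
2  3  2  0  3  0
0  1  1  2  3  3
step 10: 3  2  1  2  2  2
3  2  1  1  3  2
0  3  3  1  0  2
2  3  0  3  3  3
2  3  3  0  3  0
0  1  1  2  3  3
step 11: 3  2  1  2  2  2
3  3  2  1  3  2
1  1  1  2  0  2
3  1  3  3  3  3
3  1  0  1  3  0
0  2  2  2  3  3
step 12: 3  2  1  2  2  2
3  3  2  1  3  2
1  1  2  2  0  2
3  1  3  3  3  3
3  1  0  1  3  0
0  2  2  2  3  3
step 13: 3  2  1  2  2  2
3  3  2  1  3  2
1  1  3  2  0  2
3  1  3  3  3  3
3  1  0  1  3  0
0  2  2  2  3  3
step 14: 3  2  1  2  2  2
3  3  3  2  3  2
1  2  2  0  2  3
3  2  1  2  2  0
3  1  1  3  1  3
0  2  2  3  1  0
step 15: 3  2  1  2  2  2
3  3  3  2  3  2
1  2  3  0  2  3
3  2  1  2  2  0
3  1  1  3  1  3
0  2  2  3  1  0
step 16: 1  0  3  2  2  2
1  3  1  3  3  2
3  0  2  1  2  3
3  3  2  2  2  0
3  1  1  3  1  3
0  2  2  3  1  0
step 17: 1  0  3  2  2  2
1  3  1  3  3  2
3  0  3  1  2  3
3  3  2  2  2  0
3  1  1  3  1  3
0  2  2  3  1  0
step 18: 1  0  3  2  2  2
1  3  2  3  3  2
3  1  0  2  2  3
3  3  3  2  2  0
3  1  1  3  1  3
0  2  2  3  1  0
step 19: 1  0  3  2  2  2
1  3  2  3  3  2
3  1  1  2  2  3
3  3  3  2  2  0
3  1  1  3  1  3
0  2  2  3  1  0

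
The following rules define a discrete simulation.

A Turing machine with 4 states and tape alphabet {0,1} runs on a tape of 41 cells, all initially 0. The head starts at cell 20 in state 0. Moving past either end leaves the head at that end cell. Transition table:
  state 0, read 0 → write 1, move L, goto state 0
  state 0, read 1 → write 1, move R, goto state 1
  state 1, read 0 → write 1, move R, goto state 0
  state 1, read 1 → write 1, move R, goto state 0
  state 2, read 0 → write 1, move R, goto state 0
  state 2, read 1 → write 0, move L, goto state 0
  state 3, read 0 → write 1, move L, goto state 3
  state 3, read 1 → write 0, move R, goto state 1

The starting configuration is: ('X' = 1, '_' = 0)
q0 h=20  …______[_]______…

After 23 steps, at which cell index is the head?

step 0: q0 h=20  …______[_]______…
step 1: q0 h=19  …______[_]X_____…
step 2: q0 h=18  …______[_]XX____…
step 3: q0 h=17  …______[_]XXX___…
step 4: q0 h=16  …______[_]XXXX__…
step 5: q0 h=15  …______[_]XXXXX_…
step 6: q0 h=14  …______[_]XXXXXX…
step 7: q0 h=13  …______[_]XXXXXX…
step 8: q0 h=12  …______[_]XXXXXX…
step 9: q0 h=11  …______[_]XXXXXX…
step 10: q0 h=10  …______[_]XXXXXX…
step 11: q0 h= 9  …______[_]XXXXXX…
step 12: q0 h= 8  …______[_]XXXXXX…
step 13: q0 h= 7  …______[_]XXXXXX…
step 14: q0 h= 6  |______[_]XXXXXX…
step 15: q0 h= 5  |_____[_]XXXXXX…
step 16: q0 h= 4  |____[_]XXXXXX…
step 17: q0 h= 3  |___[_]XXXXXX…
step 18: q0 h= 2  |__[_]XXXXXX…
step 19: q0 h= 1  |_[_]XXXXXX…
step 20: q0 h= 0  |[_]XXXXXX…
step 21: q0 h= 0  |[X]XXXXXX…
step 22: q1 h= 1  |X[X]XXXXXX…
step 23: q0 h= 2  |XX[X]XXXXXX…

2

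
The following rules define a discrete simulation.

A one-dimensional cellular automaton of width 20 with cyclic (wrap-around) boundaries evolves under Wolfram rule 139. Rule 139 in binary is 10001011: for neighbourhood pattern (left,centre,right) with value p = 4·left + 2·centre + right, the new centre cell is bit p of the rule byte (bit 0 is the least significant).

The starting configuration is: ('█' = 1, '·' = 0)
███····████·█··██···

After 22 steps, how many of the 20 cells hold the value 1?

14

k=0  ███····████·█··██···
k=1  ██··██████····██··██
k=2  █··██████··████··███
k=3  ··██████··████··████
k=4  ·██████··████··████·
k=5  ██████··████··████··
k=6  █████··████··████··█
k=7  ████··████··████··██
k=8  ███··████··████··███
k=9  ██··████··████··████
k=10  █··████··████··█████
k=11  ··████··████··██████
k=12  ·████··████··██████·
k=13  ████··████··██████··
k=14  ███··████··██████··█
k=15  ██··████··██████··██
k=16  █··████··██████··███
k=17  ··████··██████··████
k=18  ·████··██████··████·
k=19  ████··██████··████··
k=20  ███··██████··████··█
k=21  ██··██████··████··██
k=22  █··██████··████··███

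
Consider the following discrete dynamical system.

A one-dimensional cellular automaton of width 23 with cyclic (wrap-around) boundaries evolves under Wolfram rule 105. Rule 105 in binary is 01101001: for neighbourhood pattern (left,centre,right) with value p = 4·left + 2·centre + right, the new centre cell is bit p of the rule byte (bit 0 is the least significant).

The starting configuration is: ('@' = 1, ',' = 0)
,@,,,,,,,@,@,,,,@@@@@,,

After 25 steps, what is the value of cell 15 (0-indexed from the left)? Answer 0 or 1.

t=0: ,@,,,,,,,@,@,,,,@@@@@,,
t=1: ,,,@@@@@,,@,,@@,@,,,@,@
t=2: ,@,@,,,@,,,,,@@@,,@,,@,
t=3: ,,@,,@,,,@@@,@,@,,,,,,,
t=4: @,,,,,,@,@,@@,@,,@@@@@@
t=5: @,@@@@,,@,@@@@,,,@,,,,,
t=6: ,@@,,@,,,@@,,@,@,,,@@@,
t=7: ,@@,,,,@,@@,,,@,,@,@,@,
t=8: ,@@,@@,,@@@,@,,,,,@,@,,
t=9: ,@@@@@,,@,@@,,@@@,,@,,@
t=10: @@,,,@,,,@@@,,@,@,,,,,,
t=11: @@,@,,,@,@,@,,,@,,@@@@,
t=12: @@@,,@,,@,@,,@,,,,@,,@@
t=13: ,,@,,,,,,@,,,,,@@,,,,@,
t=14: @,,,@@@@,,,@@@,@@,@@,,,
t=15: ,,@,@,,@,@,@,@@@@@@@,@,
t=16: @,,@,,,,@,@,@@,,,,,@@,,
t=17: ,,,,,@@,,@,@@@,@@@,@@,,
t=18: @@@@,@@,,,@@,@@@,@@@@,@
t=19: ,,,@@@@,@,@@@@,@@@,,@@@
t=20: ,@,@,,@@,@@,,@@@,@,,@,@
t=21: @,@,,,@@@@@,,@,@@,,,,@,
t=22: ,@,,@,@,,,@,,,@@@,@@,,@
t=23: @,,,,@,,@,,,@,@,@@@@,,,
t=24: ,,@@,,,,,,@,,@,@@,,@,@,
t=25: @,@@,@@@@,,,,,@@@,,,@,,

1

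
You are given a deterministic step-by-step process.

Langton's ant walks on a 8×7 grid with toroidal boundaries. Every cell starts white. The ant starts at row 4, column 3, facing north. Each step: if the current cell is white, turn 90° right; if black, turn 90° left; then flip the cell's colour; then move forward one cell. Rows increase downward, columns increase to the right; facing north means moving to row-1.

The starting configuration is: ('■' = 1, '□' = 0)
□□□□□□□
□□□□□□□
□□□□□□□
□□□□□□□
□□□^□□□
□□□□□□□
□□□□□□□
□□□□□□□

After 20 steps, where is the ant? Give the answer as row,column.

t=0: □□□□□□□
□□□□□□□
□□□□□□□
□□□□□□□
□□□^□□□
□□□□□□□
□□□□□□□
□□□□□□□
t=1: □□□□□□□
□□□□□□□
□□□□□□□
□□□□□□□
□□□■>□□
□□□□□□□
□□□□□□□
□□□□□□□
t=2: □□□□□□□
□□□□□□□
□□□□□□□
□□□□□□□
□□□■■□□
□□□□v□□
□□□□□□□
□□□□□□□
t=3: □□□□□□□
□□□□□□□
□□□□□□□
□□□□□□□
□□□■■□□
□□□<■□□
□□□□□□□
□□□□□□□
t=4: □□□□□□□
□□□□□□□
□□□□□□□
□□□□□□□
□□□^■□□
□□□■■□□
□□□□□□□
□□□□□□□
t=5: □□□□□□□
□□□□□□□
□□□□□□□
□□□□□□□
□□<□■□□
□□□■■□□
□□□□□□□
□□□□□□□
t=6: □□□□□□□
□□□□□□□
□□□□□□□
□□^□□□□
□□■□■□□
□□□■■□□
□□□□□□□
□□□□□□□
t=7: □□□□□□□
□□□□□□□
□□□□□□□
□□■>□□□
□□■□■□□
□□□■■□□
□□□□□□□
□□□□□□□
t=8: □□□□□□□
□□□□□□□
□□□□□□□
□□■■□□□
□□■v■□□
□□□■■□□
□□□□□□□
□□□□□□□
t=9: □□□□□□□
□□□□□□□
□□□□□□□
□□■■□□□
□□<■■□□
□□□■■□□
□□□□□□□
□□□□□□□
t=10: □□□□□□□
□□□□□□□
□□□□□□□
□□■■□□□
□□□■■□□
□□v■■□□
□□□□□□□
□□□□□□□
t=11: □□□□□□□
□□□□□□□
□□□□□□□
□□■■□□□
□□□■■□□
□<■■■□□
□□□□□□□
□□□□□□□
t=12: □□□□□□□
□□□□□□□
□□□□□□□
□□■■□□□
□^□■■□□
□■■■■□□
□□□□□□□
□□□□□□□
t=13: □□□□□□□
□□□□□□□
□□□□□□□
□□■■□□□
□■>■■□□
□■■■■□□
□□□□□□□
□□□□□□□
t=14: □□□□□□□
□□□□□□□
□□□□□□□
□□■■□□□
□■■■■□□
□■v■■□□
□□□□□□□
□□□□□□□
t=15: □□□□□□□
□□□□□□□
□□□□□□□
□□■■□□□
□■■■■□□
□■□>■□□
□□□□□□□
□□□□□□□
t=16: □□□□□□□
□□□□□□□
□□□□□□□
□□■■□□□
□■■^■□□
□■□□■□□
□□□□□□□
□□□□□□□
t=17: □□□□□□□
□□□□□□□
□□□□□□□
□□■■□□□
□■<□■□□
□■□□■□□
□□□□□□□
□□□□□□□
t=18: □□□□□□□
□□□□□□□
□□□□□□□
□□■■□□□
□■□□■□□
□■v□■□□
□□□□□□□
□□□□□□□
t=19: □□□□□□□
□□□□□□□
□□□□□□□
□□■■□□□
□■□□■□□
□<■□■□□
□□□□□□□
□□□□□□□
t=20: □□□□□□□
□□□□□□□
□□□□□□□
□□■■□□□
□■□□■□□
□□■□■□□
□v□□□□□
□□□□□□□

6,1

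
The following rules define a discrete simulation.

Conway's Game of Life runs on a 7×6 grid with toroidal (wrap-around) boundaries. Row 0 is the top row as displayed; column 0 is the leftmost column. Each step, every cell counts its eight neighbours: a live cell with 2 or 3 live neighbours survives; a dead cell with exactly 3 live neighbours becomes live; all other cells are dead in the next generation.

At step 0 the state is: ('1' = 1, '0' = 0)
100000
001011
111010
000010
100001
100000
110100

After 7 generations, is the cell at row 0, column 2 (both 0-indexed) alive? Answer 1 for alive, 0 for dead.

0

[0] 100000
001011
111010
000010
100001
100000
110100
[1] 101110
001010
111010
000110
100001
000000
110001
[2] 101010
100010
011010
001110
000011
010000
111111
[3] 001000
101010
011010
011000
001011
010000
000010
[4] 010001
001001
100001
100011
101100
000111
000000
[5] 100000
010011
010000
000110
111000
001111
100001
[6] 010010
010001
101101
100100
110000
001110
110100
[7] 010011
010101
001101
000110
110011
000111
110001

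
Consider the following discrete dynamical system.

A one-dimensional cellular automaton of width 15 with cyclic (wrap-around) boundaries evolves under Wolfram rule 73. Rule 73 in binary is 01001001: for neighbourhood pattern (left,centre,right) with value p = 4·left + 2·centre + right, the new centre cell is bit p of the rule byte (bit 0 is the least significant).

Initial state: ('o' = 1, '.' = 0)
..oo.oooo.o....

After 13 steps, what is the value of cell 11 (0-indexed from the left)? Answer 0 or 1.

gen 0: ..oo.oooo.o....
gen 1: o.oo.o..o...ooo
gen 2: o.oo......o.o..
gen 3: ..oo.oooo......
gen 4: o.oo.o..o.ooooo
gen 5: o.oo......o....
gen 6: ..oo.oooo...oo.
gen 7: o.oo.o..o.o.oo.
gen 8: ..oo........oo.
gen 9: o.oo.oooooo.oo.
gen 10: ..oo.o....o.oo.
gen 11: o.oo...oo...oo.
gen 12: ..oo.o.oo.o.oo.
gen 13: o.oo...oo...oo.

0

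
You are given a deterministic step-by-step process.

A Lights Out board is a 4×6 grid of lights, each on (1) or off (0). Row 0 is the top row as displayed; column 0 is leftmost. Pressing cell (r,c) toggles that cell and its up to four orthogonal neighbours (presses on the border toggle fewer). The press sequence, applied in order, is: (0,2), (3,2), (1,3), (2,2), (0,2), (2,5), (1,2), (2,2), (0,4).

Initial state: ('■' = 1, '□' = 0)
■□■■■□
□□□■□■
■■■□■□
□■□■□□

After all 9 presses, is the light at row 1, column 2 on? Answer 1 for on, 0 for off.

0) ■□■■■□
□□□■□■
■■■□■□
□■□■□□
1) ■■□□■□
□□■■□■
■■■□■□
□■□■□□
2) ■■□□■□
□□■■□■
■■□□■□
□□■□□□
3) ■■□■■□
□□□□■■
■■□■■□
□□■□□□
4) ■■□■■□
□□■□■■
■□■□■□
□□□□□□
5) ■□■□■□
□□□□■■
■□■□■□
□□□□□□
6) ■□■□■□
□□□□■□
■□■□□■
□□□□□■
7) ■□□□■□
□■■■■□
■□□□□■
□□□□□■
8) ■□□□■□
□■□■■□
■■■■□■
□□■□□■
9) ■□□■□■
□■□■□□
■■■■□■
□□■□□■

0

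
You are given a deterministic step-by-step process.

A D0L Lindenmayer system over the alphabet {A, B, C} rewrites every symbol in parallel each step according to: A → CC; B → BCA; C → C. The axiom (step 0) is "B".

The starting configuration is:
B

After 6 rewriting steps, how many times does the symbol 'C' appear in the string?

t=0: B
t=1: BCA
t=2: BCACCC
t=3: BCACCCCCC
t=4: BCACCCCCCCCC
t=5: BCACCCCCCCCCCCC
t=6: BCACCCCCCCCCCCCCCC

16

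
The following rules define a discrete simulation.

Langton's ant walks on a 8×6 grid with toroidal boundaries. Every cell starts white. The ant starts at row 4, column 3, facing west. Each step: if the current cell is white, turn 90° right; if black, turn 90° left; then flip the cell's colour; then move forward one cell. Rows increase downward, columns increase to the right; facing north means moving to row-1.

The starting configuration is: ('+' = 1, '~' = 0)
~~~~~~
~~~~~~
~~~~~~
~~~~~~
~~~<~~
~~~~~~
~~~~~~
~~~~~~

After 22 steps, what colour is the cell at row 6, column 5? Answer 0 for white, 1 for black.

1

[0] ~~~~~~
~~~~~~
~~~~~~
~~~~~~
~~~<~~
~~~~~~
~~~~~~
~~~~~~
[1] ~~~~~~
~~~~~~
~~~~~~
~~~^~~
~~~+~~
~~~~~~
~~~~~~
~~~~~~
[2] ~~~~~~
~~~~~~
~~~~~~
~~~+>~
~~~+~~
~~~~~~
~~~~~~
~~~~~~
[3] ~~~~~~
~~~~~~
~~~~~~
~~~++~
~~~+v~
~~~~~~
~~~~~~
~~~~~~
[4] ~~~~~~
~~~~~~
~~~~~~
~~~++~
~~~<+~
~~~~~~
~~~~~~
~~~~~~
[5] ~~~~~~
~~~~~~
~~~~~~
~~~++~
~~~~+~
~~~v~~
~~~~~~
~~~~~~
[6] ~~~~~~
~~~~~~
~~~~~~
~~~++~
~~~~+~
~~<+~~
~~~~~~
~~~~~~
[7] ~~~~~~
~~~~~~
~~~~~~
~~~++~
~~^~+~
~~++~~
~~~~~~
~~~~~~
[8] ~~~~~~
~~~~~~
~~~~~~
~~~++~
~~+>+~
~~++~~
~~~~~~
~~~~~~
[9] ~~~~~~
~~~~~~
~~~~~~
~~~++~
~~+++~
~~+v~~
~~~~~~
~~~~~~
[10] ~~~~~~
~~~~~~
~~~~~~
~~~++~
~~+++~
~~+~>~
~~~~~~
~~~~~~
[11] ~~~~~~
~~~~~~
~~~~~~
~~~++~
~~+++~
~~+~+~
~~~~v~
~~~~~~
[12] ~~~~~~
~~~~~~
~~~~~~
~~~++~
~~+++~
~~+~+~
~~~<+~
~~~~~~
[13] ~~~~~~
~~~~~~
~~~~~~
~~~++~
~~+++~
~~+^+~
~~~++~
~~~~~~
[14] ~~~~~~
~~~~~~
~~~~~~
~~~++~
~~+++~
~~++>~
~~~++~
~~~~~~
[15] ~~~~~~
~~~~~~
~~~~~~
~~~++~
~~++^~
~~++~~
~~~++~
~~~~~~
[16] ~~~~~~
~~~~~~
~~~~~~
~~~++~
~~+<~~
~~++~~
~~~++~
~~~~~~
[17] ~~~~~~
~~~~~~
~~~~~~
~~~++~
~~+~~~
~~+v~~
~~~++~
~~~~~~
[18] ~~~~~~
~~~~~~
~~~~~~
~~~++~
~~+~~~
~~+~>~
~~~++~
~~~~~~
[19] ~~~~~~
~~~~~~
~~~~~~
~~~++~
~~+~~~
~~+~+~
~~~+v~
~~~~~~
[20] ~~~~~~
~~~~~~
~~~~~~
~~~++~
~~+~~~
~~+~+~
~~~+~>
~~~~~~
[21] ~~~~~~
~~~~~~
~~~~~~
~~~++~
~~+~~~
~~+~+~
~~~+~+
~~~~~v
[22] ~~~~~~
~~~~~~
~~~~~~
~~~++~
~~+~~~
~~+~+~
~~~+~+
~~~~<+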